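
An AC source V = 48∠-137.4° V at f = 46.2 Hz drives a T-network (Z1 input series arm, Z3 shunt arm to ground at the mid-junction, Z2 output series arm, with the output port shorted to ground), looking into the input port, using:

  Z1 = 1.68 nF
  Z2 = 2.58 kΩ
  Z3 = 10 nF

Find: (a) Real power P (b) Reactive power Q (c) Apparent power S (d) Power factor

Step 1 — Angular frequency: ω = 2π·f = 2π·46.2 = 290.3 rad/s.
Step 2 — Component impedances:
  Z1: Z = 1/(jωC) = -j/(ω·C) = 0 - j2.051e+06 Ω
  Z2: Z = R = 2580 Ω
  Z3: Z = 1/(jωC) = -j/(ω·C) = 0 - j3.445e+05 Ω
Step 3 — With the output port shorted to ground, the output series arm Z2 runs from the junction to ground; the shunt arm Z3 also runs from the junction to ground. They appear in parallel: Z3 || Z2 = 2580 - j19.32 Ω.
Step 4 — Series with input arm Z1: Z_in = Z1 + (Z3 || Z2) = 2580 - j2.051e+06 Ω = 2.051e+06∠-89.9° Ω.
Step 5 — Source phasor: V = 48∠-137.4° V = -35.33 - j32.49 V.
Step 6 — Current: I = V / Z = 1.582e-05 - j1.725e-05 A = 2.341e-05∠-47.5° A.
Step 7 — Complex power: S = V·I* = 1.414e-06 - j0.001124 VA.
Step 8 — Real power: P = Re(S) = 1.414e-06 W.
Step 9 — Reactive power: Q = Im(S) = -0.001124 VAR.
Step 10 — Apparent power: |S| = 0.001124 VA.
Step 11 — Power factor: PF = P/|S| = 0.001258 (leading).

(a) P = 1.414e-06 W  (b) Q = -0.001124 VAR  (c) S = 0.001124 VA  (d) PF = 0.001258 (leading)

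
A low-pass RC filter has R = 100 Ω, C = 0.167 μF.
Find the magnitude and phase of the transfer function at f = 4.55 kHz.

Step 1 — Angular frequency: ω = 2π·4550 = 2.859e+04 rad/s.
Step 2 — Transfer function: H(jω) = 1/(1 + jωRC).
Step 3 — Denominator: 1 + jωRC = 1 + j·2.859e+04·100·1.67e-07 = 1 + j0.4774.
Step 4 — H = 0.8144 - j0.3888.
Step 5 — Magnitude: |H| = 0.9024 (-0.9 dB); phase: φ = -25.5°.

|H| = 0.9024 (-0.9 dB), φ = -25.5°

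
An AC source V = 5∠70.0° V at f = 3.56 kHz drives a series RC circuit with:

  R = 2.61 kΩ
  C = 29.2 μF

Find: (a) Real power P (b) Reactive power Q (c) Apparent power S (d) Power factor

Step 1 — Angular frequency: ω = 2π·f = 2π·3560 = 2.237e+04 rad/s.
Step 2 — Component impedances:
  R: Z = R = 2610 Ω
  C: Z = 1/(jωC) = -j/(ω·C) = 0 - j1.531 Ω
Step 3 — Series combination: Z_total = R + C = 2610 - j1.531 Ω = 2610∠-0.0° Ω.
Step 4 — Source phasor: V = 5∠70.0° V = 1.71 + j4.698 V.
Step 5 — Current: I = V / Z = 0.0006542 + j0.001801 A = 0.001916∠70.0° A.
Step 6 — Complex power: S = V·I* = 0.009579 - j5.619e-06 VA.
Step 7 — Real power: P = Re(S) = 0.009579 W.
Step 8 — Reactive power: Q = Im(S) = -5.619e-06 VAR.
Step 9 — Apparent power: |S| = 0.009579 VA.
Step 10 — Power factor: PF = P/|S| = 1 (leading).

(a) P = 0.009579 W  (b) Q = -5.619e-06 VAR  (c) S = 0.009579 VA  (d) PF = 1 (leading)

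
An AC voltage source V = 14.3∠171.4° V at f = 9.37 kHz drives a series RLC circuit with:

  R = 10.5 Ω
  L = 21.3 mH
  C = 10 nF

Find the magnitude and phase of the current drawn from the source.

Step 1 — Angular frequency: ω = 2π·f = 2π·9370 = 5.887e+04 rad/s.
Step 2 — Component impedances:
  R: Z = R = 10.5 Ω
  L: Z = jωL = j·5.887e+04·0.0213 = 0 + j1254 Ω
  C: Z = 1/(jωC) = -j/(ω·C) = 0 - j1699 Ω
Step 3 — Series combination: Z_total = R + L + C = 10.5 - j444.6 Ω = 444.7∠-88.6° Ω.
Step 4 — Source phasor: V = 14.3∠171.4° V = -14.14 + j2.138 V.
Step 5 — Ohm's law: I = V / Z_total = (-14.14 + j2.138) / (10.5 - j444.6) = -0.005558 - j0.03167 A.
Step 6 — Convert to polar: |I| = 0.03216 A, ∠I = -100.0°.

I = 0.03216∠-100.0° A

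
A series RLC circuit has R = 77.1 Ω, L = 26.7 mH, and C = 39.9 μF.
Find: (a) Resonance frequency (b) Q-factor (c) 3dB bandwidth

Step 1 — Resonance: ω₀ = 1/√(LC) = 1/√(0.0267·3.99e-05) = 968.9 rad/s.
Step 2 — f₀ = ω₀/(2π) = 154.2 Hz.
Step 3 — Series Q: Q = ω₀L/R = 968.9·0.0267/77.1 = 0.3355.
Step 4 — Bandwidth: Δω = ω₀/Q = 2888 rad/s; BW = Δω/(2π) = 459.6 Hz.

(a) f₀ = 154.2 Hz  (b) Q = 0.3355  (c) BW = 459.6 Hz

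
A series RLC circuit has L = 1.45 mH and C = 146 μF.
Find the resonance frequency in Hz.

Step 1 — Resonance condition Im(Z)=0 gives ω₀ = 1/√(LC).
Step 2 — ω₀ = 1/√(0.00145·0.000146) = 2173 rad/s.
Step 3 — f₀ = ω₀/(2π) = 345.9 Hz.

f₀ = 345.9 Hz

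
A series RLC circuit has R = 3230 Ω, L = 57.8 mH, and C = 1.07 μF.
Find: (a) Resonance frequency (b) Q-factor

Step 1 — Resonance condition Im(Z)=0 gives ω₀ = 1/√(LC).
Step 2 — ω₀ = 1/√(0.0578·1.07e-06) = 4021 rad/s.
Step 3 — f₀ = ω₀/(2π) = 640 Hz.
Step 4 — Series Q: Q = ω₀L/R = 4021·0.0578/3230 = 0.07196.

(a) f₀ = 640 Hz  (b) Q = 0.07196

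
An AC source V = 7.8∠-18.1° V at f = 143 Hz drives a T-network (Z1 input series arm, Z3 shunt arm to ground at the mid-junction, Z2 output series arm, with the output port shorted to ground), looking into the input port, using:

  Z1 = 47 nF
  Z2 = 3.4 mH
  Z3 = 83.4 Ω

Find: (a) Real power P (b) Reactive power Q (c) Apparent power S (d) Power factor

Step 1 — Angular frequency: ω = 2π·f = 2π·143 = 898.5 rad/s.
Step 2 — Component impedances:
  Z1: Z = 1/(jωC) = -j/(ω·C) = 0 - j2.368e+04 Ω
  Z2: Z = jωL = j·898.5·0.0034 = 0 + j3.055 Ω
  Z3: Z = R = 83.4 Ω
Step 3 — With the output port shorted to ground, the output series arm Z2 runs from the junction to ground; the shunt arm Z3 also runs from the junction to ground. They appear in parallel: Z3 || Z2 = 0.1117 + j3.051 Ω.
Step 4 — Series with input arm Z1: Z_in = Z1 + (Z3 || Z2) = 0.1117 - j2.368e+04 Ω = 2.368e+04∠-90.0° Ω.
Step 5 — Source phasor: V = 7.8∠-18.1° V = 7.414 - j2.423 V.
Step 6 — Current: I = V / Z = 0.0001023 + j0.0003131 A = 0.0003294∠71.9° A.
Step 7 — Complex power: S = V·I* = 1.213e-08 - j0.00257 VA.
Step 8 — Real power: P = Re(S) = 1.213e-08 W.
Step 9 — Reactive power: Q = Im(S) = -0.00257 VAR.
Step 10 — Apparent power: |S| = 0.00257 VA.
Step 11 — Power factor: PF = P/|S| = 4.72e-06 (leading).

(a) P = 1.213e-08 W  (b) Q = -0.00257 VAR  (c) S = 0.00257 VA  (d) PF = 4.72e-06 (leading)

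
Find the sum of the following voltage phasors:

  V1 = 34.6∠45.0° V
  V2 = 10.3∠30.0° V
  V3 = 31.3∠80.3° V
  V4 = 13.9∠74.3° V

Step 1 — Convert each phasor to rectangular form:
  V1 = 34.6·(cos(45.0°) + j·sin(45.0°)) = 24.47 + j24.47 V
  V2 = 10.3·(cos(30.0°) + j·sin(30.0°)) = 8.92 + j5.15 V
  V3 = 31.3·(cos(80.3°) + j·sin(80.3°)) = 5.274 + j30.85 V
  V4 = 13.9·(cos(74.3°) + j·sin(74.3°)) = 3.761 + j13.38 V
Step 2 — Sum components: V_total = 42.42 + j73.85 V.
Step 3 — Convert to polar: |V_total| = 85.17 V, ∠V_total = 60.1°.

V_total = 85.17∠60.1° V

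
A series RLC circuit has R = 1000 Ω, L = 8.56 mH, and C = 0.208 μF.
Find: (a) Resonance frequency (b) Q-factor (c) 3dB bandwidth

Step 1 — Resonance condition Im(Z)=0 gives ω₀ = 1/√(LC).
Step 2 — ω₀ = 1/√(0.00856·2.08e-07) = 2.37e+04 rad/s.
Step 3 — f₀ = ω₀/(2π) = 3772 Hz.
Step 4 — Series Q: Q = ω₀L/R = 2.37e+04·0.00856/1000 = 0.2029.
Step 5 — 3dB bandwidth: Δω = ω₀/Q = 1.168e+05 rad/s; BW = Δω/(2π) = 1.859e+04 Hz.

(a) f₀ = 3772 Hz  (b) Q = 0.2029  (c) BW = 1.859e+04 Hz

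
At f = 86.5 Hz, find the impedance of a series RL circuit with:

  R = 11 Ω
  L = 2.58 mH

Step 1 — Angular frequency: ω = 2π·f = 2π·86.5 = 543.5 rad/s.
Step 2 — Component impedances:
  R: Z = R = 11 Ω
  L: Z = jωL = j·543.5·0.00258 = 0 + j1.402 Ω
Step 3 — Series combination: Z_total = R + L = 11 + j1.402 Ω = 11.09∠7.3° Ω.

Z = 11 + j1.402 Ω = 11.09∠7.3° Ω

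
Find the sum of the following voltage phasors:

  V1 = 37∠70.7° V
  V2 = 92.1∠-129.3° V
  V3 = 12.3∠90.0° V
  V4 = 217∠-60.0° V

Step 1 — Convert each phasor to rectangular form:
  V1 = 37·(cos(70.7°) + j·sin(70.7°)) = 12.23 + j34.92 V
  V2 = 92.1·(cos(-129.3°) + j·sin(-129.3°)) = -58.33 - j71.27 V
  V3 = 12.3·(cos(90.0°) + j·sin(90.0°)) = 0 + j12.3 V
  V4 = 217·(cos(-60.0°) + j·sin(-60.0°)) = 108.5 - j187.9 V
Step 2 — Sum components: V_total = 62.39 - j212 V.
Step 3 — Convert to polar: |V_total| = 221 V, ∠V_total = -73.6°.

V_total = 221∠-73.6° V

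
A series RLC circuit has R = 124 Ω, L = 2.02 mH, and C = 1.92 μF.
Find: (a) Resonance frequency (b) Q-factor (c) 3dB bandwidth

Step 1 — Resonance: ω₀ = 1/√(LC) = 1/√(0.00202·1.92e-06) = 1.606e+04 rad/s.
Step 2 — f₀ = ω₀/(2π) = 2556 Hz.
Step 3 — Series Q: Q = ω₀L/R = 1.606e+04·0.00202/124 = 0.2616.
Step 4 — Bandwidth: Δω = ω₀/Q = 6.139e+04 rad/s; BW = Δω/(2π) = 9770 Hz.

(a) f₀ = 2556 Hz  (b) Q = 0.2616  (c) BW = 9770 Hz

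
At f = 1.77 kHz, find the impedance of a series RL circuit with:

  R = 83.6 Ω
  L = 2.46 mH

Step 1 — Angular frequency: ω = 2π·f = 2π·1770 = 1.112e+04 rad/s.
Step 2 — Component impedances:
  R: Z = R = 83.6 Ω
  L: Z = jωL = j·1.112e+04·0.00246 = 0 + j27.36 Ω
Step 3 — Series combination: Z_total = R + L = 83.6 + j27.36 Ω = 87.96∠18.1° Ω.

Z = 83.6 + j27.36 Ω = 87.96∠18.1° Ω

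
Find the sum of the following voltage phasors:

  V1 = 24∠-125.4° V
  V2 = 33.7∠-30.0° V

Step 1 — Convert each phasor to rectangular form:
  V1 = 24·(cos(-125.4°) + j·sin(-125.4°)) = -13.9 - j19.56 V
  V2 = 33.7·(cos(-30.0°) + j·sin(-30.0°)) = 29.19 - j16.85 V
Step 2 — Sum components: V_total = 15.28 - j36.41 V.
Step 3 — Convert to polar: |V_total| = 39.49 V, ∠V_total = -67.2°.

V_total = 39.49∠-67.2° V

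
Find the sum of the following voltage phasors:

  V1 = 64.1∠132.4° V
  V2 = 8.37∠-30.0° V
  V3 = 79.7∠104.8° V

Step 1 — Convert each phasor to rectangular form:
  V1 = 64.1·(cos(132.4°) + j·sin(132.4°)) = -43.22 + j47.33 V
  V2 = 8.37·(cos(-30.0°) + j·sin(-30.0°)) = 7.249 - j4.185 V
  V3 = 79.7·(cos(104.8°) + j·sin(104.8°)) = -20.36 + j77.06 V
Step 2 — Sum components: V_total = -56.33 + j120.2 V.
Step 3 — Convert to polar: |V_total| = 132.8 V, ∠V_total = 115.1°.

V_total = 132.8∠115.1° V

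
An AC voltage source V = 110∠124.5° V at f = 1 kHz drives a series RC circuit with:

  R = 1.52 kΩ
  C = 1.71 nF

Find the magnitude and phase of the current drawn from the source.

Step 1 — Angular frequency: ω = 2π·f = 2π·1000 = 6283 rad/s.
Step 2 — Component impedances:
  R: Z = R = 1520 Ω
  C: Z = 1/(jωC) = -j/(ω·C) = 0 - j9.307e+04 Ω
Step 3 — Series combination: Z_total = R + C = 1520 - j9.307e+04 Ω = 9.309e+04∠-89.1° Ω.
Step 4 — Source phasor: V = 110∠124.5° V = -62.3 + j90.65 V.
Step 5 — Ohm's law: I = V / Z_total = (-62.3 + j90.65) / (1520 - j9.307e+04) = -0.0009847 - j0.0006533 A.
Step 6 — Convert to polar: |I| = 0.001182 A, ∠I = -146.4°.

I = 0.001182∠-146.4° A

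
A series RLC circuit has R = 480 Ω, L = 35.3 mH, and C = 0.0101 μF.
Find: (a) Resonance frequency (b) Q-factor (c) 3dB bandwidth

Step 1 — Resonance: ω₀ = 1/√(LC) = 1/√(0.0353·1.01e-08) = 5.296e+04 rad/s.
Step 2 — f₀ = ω₀/(2π) = 8429 Hz.
Step 3 — Series Q: Q = ω₀L/R = 5.296e+04·0.0353/480 = 3.895.
Step 4 — Bandwidth: Δω = ω₀/Q = 1.36e+04 rad/s; BW = Δω/(2π) = 2164 Hz.

(a) f₀ = 8429 Hz  (b) Q = 3.895  (c) BW = 2164 Hz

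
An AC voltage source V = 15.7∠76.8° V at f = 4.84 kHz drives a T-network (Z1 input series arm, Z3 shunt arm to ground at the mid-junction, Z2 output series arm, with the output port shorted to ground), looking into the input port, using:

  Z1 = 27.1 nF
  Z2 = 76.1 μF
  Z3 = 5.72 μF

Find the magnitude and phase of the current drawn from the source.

Step 1 — Angular frequency: ω = 2π·f = 2π·4840 = 3.041e+04 rad/s.
Step 2 — Component impedances:
  Z1: Z = 1/(jωC) = -j/(ω·C) = 0 - j1213 Ω
  Z2: Z = 1/(jωC) = -j/(ω·C) = 0 - j0.4321 Ω
  Z3: Z = 1/(jωC) = -j/(ω·C) = 0 - j5.749 Ω
Step 3 — With the output port shorted to ground, the output series arm Z2 runs from the junction to ground; the shunt arm Z3 also runs from the junction to ground. They appear in parallel: Z3 || Z2 = 0 - j0.4019 Ω.
Step 4 — Series with input arm Z1: Z_in = Z1 + (Z3 || Z2) = 0 - j1214 Ω = 1214∠-90.0° Ω.
Step 5 — Source phasor: V = 15.7∠76.8° V = 3.585 + j15.29 V.
Step 6 — Ohm's law: I = V / Z_total = (3.585 + j15.29) / (0 - j1214) = -0.01259 + j0.002954 A.
Step 7 — Convert to polar: |I| = 0.01293 A, ∠I = 166.8°.

I = 0.01293∠166.8° A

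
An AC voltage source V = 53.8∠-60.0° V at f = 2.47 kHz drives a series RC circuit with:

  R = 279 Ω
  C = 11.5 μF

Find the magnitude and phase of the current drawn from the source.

Step 1 — Angular frequency: ω = 2π·f = 2π·2470 = 1.552e+04 rad/s.
Step 2 — Component impedances:
  R: Z = R = 279 Ω
  C: Z = 1/(jωC) = -j/(ω·C) = 0 - j5.603 Ω
Step 3 — Series combination: Z_total = R + C = 279 - j5.603 Ω = 279.1∠-1.2° Ω.
Step 4 — Source phasor: V = 53.8∠-60.0° V = 26.9 - j46.59 V.
Step 5 — Ohm's law: I = V / Z_total = (26.9 - j46.59) / (279 - j5.603) = 0.09973 - j0.165 A.
Step 6 — Convert to polar: |I| = 0.1928 A, ∠I = -58.8°.

I = 0.1928∠-58.8° A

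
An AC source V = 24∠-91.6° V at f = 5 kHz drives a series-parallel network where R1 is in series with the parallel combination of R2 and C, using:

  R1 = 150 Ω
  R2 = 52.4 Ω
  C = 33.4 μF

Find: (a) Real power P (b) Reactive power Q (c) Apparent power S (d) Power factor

Step 1 — Angular frequency: ω = 2π·f = 2π·5000 = 3.142e+04 rad/s.
Step 2 — Component impedances:
  R1: Z = R = 150 Ω
  R2: Z = R = 52.4 Ω
  C: Z = 1/(jωC) = -j/(ω·C) = 0 - j0.953 Ω
Step 3 — Parallel branch: R2 || C = 1/(1/R2 + 1/C) = 0.01733 - j0.9527 Ω.
Step 4 — Series with R1: Z_total = R1 + (R2 || C) = 150 - j0.9527 Ω = 150∠-0.4° Ω.
Step 5 — Source phasor: V = 24∠-91.6° V = -0.6701 - j23.99 V.
Step 6 — Current: I = V / Z = -0.003451 - j0.1599 A = 0.16∠-91.2° A.
Step 7 — Complex power: S = V·I* = 3.839 - j0.02438 VA.
Step 8 — Real power: P = Re(S) = 3.839 W.
Step 9 — Reactive power: Q = Im(S) = -0.02438 VAR.
Step 10 — Apparent power: |S| = 3.839 VA.
Step 11 — Power factor: PF = P/|S| = 1 (leading).

(a) P = 3.839 W  (b) Q = -0.02438 VAR  (c) S = 3.839 VA  (d) PF = 1 (leading)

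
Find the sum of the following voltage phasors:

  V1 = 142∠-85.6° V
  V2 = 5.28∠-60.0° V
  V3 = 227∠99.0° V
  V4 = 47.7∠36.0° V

Step 1 — Convert each phasor to rectangular form:
  V1 = 142·(cos(-85.6°) + j·sin(-85.6°)) = 10.89 - j141.6 V
  V2 = 5.28·(cos(-60.0°) + j·sin(-60.0°)) = 2.64 - j4.573 V
  V3 = 227·(cos(99.0°) + j·sin(99.0°)) = -35.51 + j224.2 V
  V4 = 47.7·(cos(36.0°) + j·sin(36.0°)) = 38.59 + j28.04 V
Step 2 — Sum components: V_total = 16.61 + j106.1 V.
Step 3 — Convert to polar: |V_total| = 107.4 V, ∠V_total = 81.1°.

V_total = 107.4∠81.1° V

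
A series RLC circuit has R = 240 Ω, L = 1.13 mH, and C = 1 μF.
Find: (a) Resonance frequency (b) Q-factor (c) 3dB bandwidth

Step 1 — Resonance: ω₀ = 1/√(LC) = 1/√(0.00113·1e-06) = 2.975e+04 rad/s.
Step 2 — f₀ = ω₀/(2π) = 4735 Hz.
Step 3 — Series Q: Q = ω₀L/R = 2.975e+04·0.00113/240 = 0.1401.
Step 4 — Bandwidth: Δω = ω₀/Q = 2.124e+05 rad/s; BW = Δω/(2π) = 3.38e+04 Hz.

(a) f₀ = 4735 Hz  (b) Q = 0.1401  (c) BW = 3.38e+04 Hz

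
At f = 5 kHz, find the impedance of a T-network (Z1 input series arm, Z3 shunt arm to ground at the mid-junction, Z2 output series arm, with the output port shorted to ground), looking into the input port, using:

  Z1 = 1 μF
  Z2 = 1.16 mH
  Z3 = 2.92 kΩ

Step 1 — Angular frequency: ω = 2π·f = 2π·5000 = 3.142e+04 rad/s.
Step 2 — Component impedances:
  Z1: Z = 1/(jωC) = -j/(ω·C) = 0 - j31.83 Ω
  Z2: Z = jωL = j·3.142e+04·0.00116 = 0 + j36.44 Ω
  Z3: Z = R = 2920 Ω
Step 3 — With the output port shorted to ground, the output series arm Z2 runs from the junction to ground; the shunt arm Z3 also runs from the junction to ground. They appear in parallel: Z3 || Z2 = 0.4547 + j36.44 Ω.
Step 4 — Series with input arm Z1: Z_in = Z1 + (Z3 || Z2) = 0.4547 + j4.606 Ω = 4.628∠84.4° Ω.

Z = 0.4547 + j4.606 Ω = 4.628∠84.4° Ω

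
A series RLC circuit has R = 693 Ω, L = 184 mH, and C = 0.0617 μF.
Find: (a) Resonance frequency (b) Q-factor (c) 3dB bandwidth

Step 1 — Resonance: ω₀ = 1/√(LC) = 1/√(0.184·6.17e-08) = 9385 rad/s.
Step 2 — f₀ = ω₀/(2π) = 1494 Hz.
Step 3 — Series Q: Q = ω₀L/R = 9385·0.184/693 = 2.492.
Step 4 — Bandwidth: Δω = ω₀/Q = 3766 rad/s; BW = Δω/(2π) = 599.4 Hz.

(a) f₀ = 1494 Hz  (b) Q = 2.492  (c) BW = 599.4 Hz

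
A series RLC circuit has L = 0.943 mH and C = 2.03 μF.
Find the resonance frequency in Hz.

Step 1 — Resonance condition Im(Z)=0 gives ω₀ = 1/√(LC).
Step 2 — ω₀ = 1/√(0.000943·2.03e-06) = 2.286e+04 rad/s.
Step 3 — f₀ = ω₀/(2π) = 3638 Hz.

f₀ = 3638 Hz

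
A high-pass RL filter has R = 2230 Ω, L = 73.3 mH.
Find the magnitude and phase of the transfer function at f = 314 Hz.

Step 1 — Angular frequency: ω = 2π·314 = 1973 rad/s.
Step 2 — Transfer function: H(jω) = jωL/(R + jωL).
Step 3 — Numerator jωL = j·144.6; denominator R + jωL = 2230 + j144.6.
Step 4 — H = 0.004188 + j0.06458.
Step 5 — Magnitude: |H| = 0.06471 (-23.8 dB); phase: φ = 86.3°.

|H| = 0.06471 (-23.8 dB), φ = 86.3°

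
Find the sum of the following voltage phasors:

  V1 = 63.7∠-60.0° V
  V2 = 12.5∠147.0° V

Step 1 — Convert each phasor to rectangular form:
  V1 = 63.7·(cos(-60.0°) + j·sin(-60.0°)) = 31.85 - j55.17 V
  V2 = 12.5·(cos(147.0°) + j·sin(147.0°)) = -10.48 + j6.808 V
Step 2 — Sum components: V_total = 21.37 - j48.36 V.
Step 3 — Convert to polar: |V_total| = 52.87 V, ∠V_total = -66.2°.

V_total = 52.87∠-66.2° V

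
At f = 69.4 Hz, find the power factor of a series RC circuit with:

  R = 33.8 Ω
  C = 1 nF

Step 1 — Angular frequency: ω = 2π·f = 2π·69.4 = 436.1 rad/s.
Step 2 — Component impedances:
  R: Z = R = 33.8 Ω
  C: Z = 1/(jωC) = -j/(ω·C) = 0 - j2.293e+06 Ω
Step 3 — Series combination: Z_total = R + C = 33.8 - j2.293e+06 Ω = 2.293e+06∠-90.0° Ω.
Step 4 — Power factor: PF = cos(φ) = Re(Z)/|Z| = 33.8/2.293e+06 = 1.474e-05.
Step 5 — Type: Im(Z) = -2.293e+06 ⇒ leading (phase φ = -90.0°).

PF = 1.474e-05 (leading, φ = -90.0°)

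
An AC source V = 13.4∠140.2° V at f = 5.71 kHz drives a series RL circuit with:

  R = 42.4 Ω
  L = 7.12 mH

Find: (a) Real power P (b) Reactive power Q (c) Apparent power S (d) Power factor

Step 1 — Angular frequency: ω = 2π·f = 2π·5710 = 3.588e+04 rad/s.
Step 2 — Component impedances:
  R: Z = R = 42.4 Ω
  L: Z = jωL = j·3.588e+04·0.00712 = 0 + j255.4 Ω
Step 3 — Series combination: Z_total = R + L = 42.4 + j255.4 Ω = 258.9∠80.6° Ω.
Step 4 — Source phasor: V = 13.4∠140.2° V = -10.29 + j8.577 V.
Step 5 — Current: I = V / Z = 0.02617 + j0.04465 A = 0.05175∠59.6° A.
Step 6 — Complex power: S = V·I* = 0.1135 + j0.6841 VA.
Step 7 — Real power: P = Re(S) = 0.1135 W.
Step 8 — Reactive power: Q = Im(S) = 0.6841 VAR.
Step 9 — Apparent power: |S| = 0.6934 VA.
Step 10 — Power factor: PF = P/|S| = 0.1637 (lagging).

(a) P = 0.1135 W  (b) Q = 0.6841 VAR  (c) S = 0.6934 VA  (d) PF = 0.1637 (lagging)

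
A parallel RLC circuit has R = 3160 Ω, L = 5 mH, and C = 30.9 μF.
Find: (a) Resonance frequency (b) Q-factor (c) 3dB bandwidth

Step 1 — Resonance: ω₀ = 1/√(LC) = 1/√(0.005·3.09e-05) = 2544 rad/s.
Step 2 — f₀ = ω₀/(2π) = 404.9 Hz.
Step 3 — Parallel Q: Q = R/(ω₀L) = 3160/(2544·0.005) = 248.4.
Step 4 — Bandwidth: Δω = ω₀/Q = 10.24 rad/s; BW = Δω/(2π) = 1.63 Hz.

(a) f₀ = 404.9 Hz  (b) Q = 248.4  (c) BW = 1.63 Hz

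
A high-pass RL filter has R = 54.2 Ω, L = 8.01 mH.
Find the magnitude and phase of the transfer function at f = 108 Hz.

Step 1 — Angular frequency: ω = 2π·108 = 678.6 rad/s.
Step 2 — Transfer function: H(jω) = jωL/(R + jωL).
Step 3 — Numerator jωL = j·5.435; denominator R + jωL = 54.2 + j5.435.
Step 4 — H = 0.009957 + j0.09929.
Step 5 — Magnitude: |H| = 0.09978 (-20.0 dB); phase: φ = 84.3°.

|H| = 0.09978 (-20.0 dB), φ = 84.3°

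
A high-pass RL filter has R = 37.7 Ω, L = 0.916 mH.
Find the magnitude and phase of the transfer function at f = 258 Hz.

Step 1 — Angular frequency: ω = 2π·258 = 1621 rad/s.
Step 2 — Transfer function: H(jω) = jωL/(R + jωL).
Step 3 — Numerator jωL = j·1.485; denominator R + jωL = 37.7 + j1.485.
Step 4 — H = 0.001549 + j0.03933.
Step 5 — Magnitude: |H| = 0.03936 (-28.1 dB); phase: φ = 87.7°.

|H| = 0.03936 (-28.1 dB), φ = 87.7°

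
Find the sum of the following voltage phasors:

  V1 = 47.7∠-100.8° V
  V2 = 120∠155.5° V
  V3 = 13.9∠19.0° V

Step 1 — Convert each phasor to rectangular form:
  V1 = 47.7·(cos(-100.8°) + j·sin(-100.8°)) = -8.938 - j46.86 V
  V2 = 120·(cos(155.5°) + j·sin(155.5°)) = -109.2 + j49.76 V
  V3 = 13.9·(cos(19.0°) + j·sin(19.0°)) = 13.14 + j4.525 V
Step 2 — Sum components: V_total = -105 + j7.433 V.
Step 3 — Convert to polar: |V_total| = 105.3 V, ∠V_total = 176.0°.

V_total = 105.3∠176.0° V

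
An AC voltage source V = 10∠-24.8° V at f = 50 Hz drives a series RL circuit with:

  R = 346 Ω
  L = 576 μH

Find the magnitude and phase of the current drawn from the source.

Step 1 — Angular frequency: ω = 2π·f = 2π·50 = 314.2 rad/s.
Step 2 — Component impedances:
  R: Z = R = 346 Ω
  L: Z = jωL = j·314.2·0.000576 = 0 + j0.181 Ω
Step 3 — Series combination: Z_total = R + L = 346 + j0.181 Ω = 346∠0.0° Ω.
Step 4 — Source phasor: V = 10∠-24.8° V = 9.078 - j4.195 V.
Step 5 — Ohm's law: I = V / Z_total = (9.078 - j4.195) / (346 + j0.181) = 0.02623 - j0.01214 A.
Step 6 — Convert to polar: |I| = 0.0289 A, ∠I = -24.8°.

I = 0.0289∠-24.8° A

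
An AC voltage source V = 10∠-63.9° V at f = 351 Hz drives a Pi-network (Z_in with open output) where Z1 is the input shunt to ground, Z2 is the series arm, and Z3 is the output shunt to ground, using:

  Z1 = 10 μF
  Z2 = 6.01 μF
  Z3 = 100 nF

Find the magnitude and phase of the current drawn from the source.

Step 1 — Angular frequency: ω = 2π·f = 2π·351 = 2205 rad/s.
Step 2 — Component impedances:
  Z1: Z = 1/(jωC) = -j/(ω·C) = 0 - j45.34 Ω
  Z2: Z = 1/(jωC) = -j/(ω·C) = 0 - j75.45 Ω
  Z3: Z = 1/(jωC) = -j/(ω·C) = 0 - j4534 Ω
Step 3 — With open output, the series arm Z2 and the output shunt Z3 appear in series to ground: Z2 + Z3 = 0 - j4610 Ω.
Step 4 — Parallel with input shunt Z1: Z_in = Z1 || (Z2 + Z3) = 0 - j44.9 Ω = 44.9∠-90.0° Ω.
Step 5 — Source phasor: V = 10∠-63.9° V = 4.399 - j8.98 V.
Step 6 — Ohm's law: I = V / Z_total = (4.399 - j8.98) / (0 - j44.9) = 0.2 + j0.09798 A.
Step 7 — Convert to polar: |I| = 0.2227 A, ∠I = 26.1°.

I = 0.2227∠26.1° A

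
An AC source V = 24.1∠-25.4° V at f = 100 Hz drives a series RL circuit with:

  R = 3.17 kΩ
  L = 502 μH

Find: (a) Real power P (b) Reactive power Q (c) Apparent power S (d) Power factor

Step 1 — Angular frequency: ω = 2π·f = 2π·100 = 628.3 rad/s.
Step 2 — Component impedances:
  R: Z = R = 3170 Ω
  L: Z = jωL = j·628.3·0.000502 = 0 + j0.3154 Ω
Step 3 — Series combination: Z_total = R + L = 3170 + j0.3154 Ω = 3170∠0.0° Ω.
Step 4 — Source phasor: V = 24.1∠-25.4° V = 21.77 - j10.34 V.
Step 5 — Current: I = V / Z = 0.006867 - j0.003262 A = 0.007603∠-25.4° A.
Step 6 — Complex power: S = V·I* = 0.1832 + j1.823e-05 VA.
Step 7 — Real power: P = Re(S) = 0.1832 W.
Step 8 — Reactive power: Q = Im(S) = 1.823e-05 VAR.
Step 9 — Apparent power: |S| = 0.1832 VA.
Step 10 — Power factor: PF = P/|S| = 1 (lagging).

(a) P = 0.1832 W  (b) Q = 1.823e-05 VAR  (c) S = 0.1832 VA  (d) PF = 1 (lagging)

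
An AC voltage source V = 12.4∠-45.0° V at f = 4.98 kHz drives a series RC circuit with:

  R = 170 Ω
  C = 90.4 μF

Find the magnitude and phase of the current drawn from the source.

Step 1 — Angular frequency: ω = 2π·f = 2π·4980 = 3.129e+04 rad/s.
Step 2 — Component impedances:
  R: Z = R = 170 Ω
  C: Z = 1/(jωC) = -j/(ω·C) = 0 - j0.3535 Ω
Step 3 — Series combination: Z_total = R + C = 170 - j0.3535 Ω = 170∠-0.1° Ω.
Step 4 — Source phasor: V = 12.4∠-45.0° V = 8.768 - j8.768 V.
Step 5 — Ohm's law: I = V / Z_total = (8.768 - j8.768) / (170 - j0.3535) = 0.05168 - j0.05147 A.
Step 6 — Convert to polar: |I| = 0.07294 A, ∠I = -44.9°.

I = 0.07294∠-44.9° A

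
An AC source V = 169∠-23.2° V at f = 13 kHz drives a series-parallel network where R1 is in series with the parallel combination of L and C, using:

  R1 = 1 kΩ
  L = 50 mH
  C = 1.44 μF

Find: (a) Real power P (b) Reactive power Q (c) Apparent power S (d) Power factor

Step 1 — Angular frequency: ω = 2π·f = 2π·1.3e+04 = 8.168e+04 rad/s.
Step 2 — Component impedances:
  R1: Z = R = 1000 Ω
  L: Z = jωL = j·8.168e+04·0.05 = 0 + j4084 Ω
  C: Z = 1/(jωC) = -j/(ω·C) = 0 - j8.502 Ω
Step 3 — Parallel branch: L || C = 1/(1/L + 1/C) = 0 - j8.52 Ω.
Step 4 — Series with R1: Z_total = R1 + (L || C) = 1000 - j8.52 Ω = 1000∠-0.5° Ω.
Step 5 — Source phasor: V = 169∠-23.2° V = 155.3 - j66.58 V.
Step 6 — Current: I = V / Z = 0.1559 - j0.06525 A = 0.169∠-22.7° A.
Step 7 — Complex power: S = V·I* = 28.56 - j0.2433 VA.
Step 8 — Real power: P = Re(S) = 28.56 W.
Step 9 — Reactive power: Q = Im(S) = -0.2433 VAR.
Step 10 — Apparent power: |S| = 28.56 VA.
Step 11 — Power factor: PF = P/|S| = 1 (leading).

(a) P = 28.56 W  (b) Q = -0.2433 VAR  (c) S = 28.56 VA  (d) PF = 1 (leading)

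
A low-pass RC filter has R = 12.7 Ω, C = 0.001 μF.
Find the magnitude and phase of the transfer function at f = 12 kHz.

Step 1 — Angular frequency: ω = 2π·1.2e+04 = 7.54e+04 rad/s.
Step 2 — Transfer function: H(jω) = 1/(1 + jωRC).
Step 3 — Denominator: 1 + jωRC = 1 + j·7.54e+04·12.7·1e-09 = 1 + j0.0009576.
Step 4 — H = 1 - j0.0009576.
Step 5 — Magnitude: |H| = 1 (-0.0 dB); phase: φ = -0.1°.

|H| = 1 (-0.0 dB), φ = -0.1°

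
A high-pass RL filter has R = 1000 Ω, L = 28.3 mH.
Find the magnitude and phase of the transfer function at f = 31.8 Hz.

Step 1 — Angular frequency: ω = 2π·31.8 = 199.8 rad/s.
Step 2 — Transfer function: H(jω) = jωL/(R + jωL).
Step 3 — Numerator jωL = j·5.654; denominator R + jωL = 1000 + j5.654.
Step 4 — H = 3.197e-05 + j0.005654.
Step 5 — Magnitude: |H| = 0.005654 (-45.0 dB); phase: φ = 89.7°.

|H| = 0.005654 (-45.0 dB), φ = 89.7°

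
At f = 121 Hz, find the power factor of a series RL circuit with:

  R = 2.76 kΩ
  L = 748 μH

Step 1 — Angular frequency: ω = 2π·f = 2π·121 = 760.3 rad/s.
Step 2 — Component impedances:
  R: Z = R = 2760 Ω
  L: Z = jωL = j·760.3·0.000748 = 0 + j0.5687 Ω
Step 3 — Series combination: Z_total = R + L = 2760 + j0.5687 Ω = 2760∠0.0° Ω.
Step 4 — Power factor: PF = cos(φ) = Re(Z)/|Z| = 2760/2760 = 1.
Step 5 — Type: Im(Z) = 0.5687 ⇒ lagging (phase φ = 0.0°).

PF = 1 (lagging, φ = 0.0°)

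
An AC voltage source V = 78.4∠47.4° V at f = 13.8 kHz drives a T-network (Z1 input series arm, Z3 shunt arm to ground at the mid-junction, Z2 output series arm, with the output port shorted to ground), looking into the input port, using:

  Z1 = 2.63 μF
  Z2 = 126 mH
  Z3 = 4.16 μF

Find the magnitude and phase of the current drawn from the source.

Step 1 — Angular frequency: ω = 2π·f = 2π·1.38e+04 = 8.671e+04 rad/s.
Step 2 — Component impedances:
  Z1: Z = 1/(jωC) = -j/(ω·C) = 0 - j4.385 Ω
  Z2: Z = jωL = j·8.671e+04·0.126 = 0 + j1.093e+04 Ω
  Z3: Z = 1/(jωC) = -j/(ω·C) = 0 - j2.772 Ω
Step 3 — With the output port shorted to ground, the output series arm Z2 runs from the junction to ground; the shunt arm Z3 also runs from the junction to ground. They appear in parallel: Z3 || Z2 = 0 - j2.773 Ω.
Step 4 — Series with input arm Z1: Z_in = Z1 + (Z3 || Z2) = 0 - j7.158 Ω = 7.158∠-90.0° Ω.
Step 5 — Source phasor: V = 78.4∠47.4° V = 53.07 + j57.71 V.
Step 6 — Ohm's law: I = V / Z_total = (53.07 + j57.71) / (0 - j7.158) = -8.062 + j7.413 A.
Step 7 — Convert to polar: |I| = 10.95 A, ∠I = 137.4°.

I = 10.95∠137.4° A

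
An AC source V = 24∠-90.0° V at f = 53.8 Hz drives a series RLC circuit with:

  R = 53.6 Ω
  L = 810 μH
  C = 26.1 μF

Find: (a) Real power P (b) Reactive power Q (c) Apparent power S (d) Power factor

Step 1 — Angular frequency: ω = 2π·f = 2π·53.8 = 338 rad/s.
Step 2 — Component impedances:
  R: Z = R = 53.6 Ω
  L: Z = jωL = j·338·0.00081 = 0 + j0.2738 Ω
  C: Z = 1/(jωC) = -j/(ω·C) = 0 - j113.3 Ω
Step 3 — Series combination: Z_total = R + L + C = 53.6 - j113.1 Ω = 125.1∠-64.6° Ω.
Step 4 — Source phasor: V = 24∠-90.0° V = 0 - j24 V.
Step 5 — Current: I = V / Z = 0.1733 - j0.08216 A = 0.1918∠-25.4° A.
Step 6 — Complex power: S = V·I* = 1.972 - j4.159 VA.
Step 7 — Real power: P = Re(S) = 1.972 W.
Step 8 — Reactive power: Q = Im(S) = -4.159 VAR.
Step 9 — Apparent power: |S| = 4.603 VA.
Step 10 — Power factor: PF = P/|S| = 0.4284 (leading).

(a) P = 1.972 W  (b) Q = -4.159 VAR  (c) S = 4.603 VA  (d) PF = 0.4284 (leading)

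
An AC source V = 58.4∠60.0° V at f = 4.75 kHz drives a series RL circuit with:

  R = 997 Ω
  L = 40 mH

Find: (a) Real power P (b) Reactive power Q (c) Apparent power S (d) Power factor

Step 1 — Angular frequency: ω = 2π·f = 2π·4750 = 2.985e+04 rad/s.
Step 2 — Component impedances:
  R: Z = R = 997 Ω
  L: Z = jωL = j·2.985e+04·0.04 = 0 + j1194 Ω
Step 3 — Series combination: Z_total = R + L = 997 + j1194 Ω = 1555∠50.1° Ω.
Step 4 — Source phasor: V = 58.4∠60.0° V = 29.2 + j50.58 V.
Step 5 — Current: I = V / Z = 0.03699 + j0.006434 A = 0.03755∠9.9° A.
Step 6 — Complex power: S = V·I* = 1.406 + j1.683 VA.
Step 7 — Real power: P = Re(S) = 1.406 W.
Step 8 — Reactive power: Q = Im(S) = 1.683 VAR.
Step 9 — Apparent power: |S| = 2.193 VA.
Step 10 — Power factor: PF = P/|S| = 0.641 (lagging).

(a) P = 1.406 W  (b) Q = 1.683 VAR  (c) S = 2.193 VA  (d) PF = 0.641 (lagging)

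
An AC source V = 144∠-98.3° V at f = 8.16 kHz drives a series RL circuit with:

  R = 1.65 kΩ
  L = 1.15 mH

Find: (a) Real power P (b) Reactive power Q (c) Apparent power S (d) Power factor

Step 1 — Angular frequency: ω = 2π·f = 2π·8160 = 5.127e+04 rad/s.
Step 2 — Component impedances:
  R: Z = R = 1650 Ω
  L: Z = jωL = j·5.127e+04·0.00115 = 0 + j58.96 Ω
Step 3 — Series combination: Z_total = R + L = 1650 + j58.96 Ω = 1651∠2.0° Ω.
Step 4 — Source phasor: V = 144∠-98.3° V = -20.79 - j142.5 V.
Step 5 — Current: I = V / Z = -0.01566 - j0.0858 A = 0.08722∠-100.3° A.
Step 6 — Complex power: S = V·I* = 12.55 + j0.4485 VA.
Step 7 — Real power: P = Re(S) = 12.55 W.
Step 8 — Reactive power: Q = Im(S) = 0.4485 VAR.
Step 9 — Apparent power: |S| = 12.56 VA.
Step 10 — Power factor: PF = P/|S| = 0.9994 (lagging).

(a) P = 12.55 W  (b) Q = 0.4485 VAR  (c) S = 12.56 VA  (d) PF = 0.9994 (lagging)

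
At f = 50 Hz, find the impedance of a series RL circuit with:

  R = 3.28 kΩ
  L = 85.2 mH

Step 1 — Angular frequency: ω = 2π·f = 2π·50 = 314.2 rad/s.
Step 2 — Component impedances:
  R: Z = R = 3280 Ω
  L: Z = jωL = j·314.2·0.0852 = 0 + j26.77 Ω
Step 3 — Series combination: Z_total = R + L = 3280 + j26.77 Ω = 3280∠0.5° Ω.

Z = 3280 + j26.77 Ω = 3280∠0.5° Ω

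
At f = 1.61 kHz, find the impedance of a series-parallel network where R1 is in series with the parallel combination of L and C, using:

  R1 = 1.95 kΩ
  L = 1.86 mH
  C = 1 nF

Step 1 — Angular frequency: ω = 2π·f = 2π·1610 = 1.012e+04 rad/s.
Step 2 — Component impedances:
  R1: Z = R = 1950 Ω
  L: Z = jωL = j·1.012e+04·0.00186 = 0 + j18.82 Ω
  C: Z = 1/(jωC) = -j/(ω·C) = 0 - j9.885e+04 Ω
Step 3 — Parallel branch: L || C = 1/(1/L + 1/C) = 0 + j18.82 Ω.
Step 4 — Series with R1: Z_total = R1 + (L || C) = 1950 + j18.82 Ω = 1950∠0.6° Ω.

Z = 1950 + j18.82 Ω = 1950∠0.6° Ω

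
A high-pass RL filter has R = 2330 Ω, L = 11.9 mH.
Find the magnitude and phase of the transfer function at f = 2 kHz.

Step 1 — Angular frequency: ω = 2π·2000 = 1.257e+04 rad/s.
Step 2 — Transfer function: H(jω) = jωL/(R + jωL).
Step 3 — Numerator jωL = j·149.5; denominator R + jωL = 2330 + j149.5.
Step 4 — H = 0.004102 + j0.06392.
Step 5 — Magnitude: |H| = 0.06405 (-23.9 dB); phase: φ = 86.3°.

|H| = 0.06405 (-23.9 dB), φ = 86.3°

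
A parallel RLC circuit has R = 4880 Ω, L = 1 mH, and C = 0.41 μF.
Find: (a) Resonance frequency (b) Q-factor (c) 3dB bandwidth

Step 1 — Resonance: ω₀ = 1/√(LC) = 1/√(0.001·4.1e-07) = 4.939e+04 rad/s.
Step 2 — f₀ = ω₀/(2π) = 7860 Hz.
Step 3 — Parallel Q: Q = R/(ω₀L) = 4880/(4.939e+04·0.001) = 98.81.
Step 4 — Bandwidth: Δω = ω₀/Q = 499.8 rad/s; BW = Δω/(2π) = 79.55 Hz.

(a) f₀ = 7860 Hz  (b) Q = 98.81  (c) BW = 79.55 Hz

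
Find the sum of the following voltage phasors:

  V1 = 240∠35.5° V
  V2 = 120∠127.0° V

Step 1 — Convert each phasor to rectangular form:
  V1 = 240·(cos(35.5°) + j·sin(35.5°)) = 195.4 + j139.4 V
  V2 = 120·(cos(127.0°) + j·sin(127.0°)) = -72.22 + j95.84 V
Step 2 — Sum components: V_total = 123.2 + j235.2 V.
Step 3 — Convert to polar: |V_total| = 265.5 V, ∠V_total = 62.4°.

V_total = 265.5∠62.4° V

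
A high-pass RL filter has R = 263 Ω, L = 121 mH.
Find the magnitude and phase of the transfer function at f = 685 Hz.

Step 1 — Angular frequency: ω = 2π·685 = 4304 rad/s.
Step 2 — Transfer function: H(jω) = jωL/(R + jωL).
Step 3 — Numerator jωL = j·520.8; denominator R + jωL = 263 + j520.8.
Step 4 — H = 0.7968 + j0.4024.
Step 5 — Magnitude: |H| = 0.8926 (-1.0 dB); phase: φ = 26.8°.

|H| = 0.8926 (-1.0 dB), φ = 26.8°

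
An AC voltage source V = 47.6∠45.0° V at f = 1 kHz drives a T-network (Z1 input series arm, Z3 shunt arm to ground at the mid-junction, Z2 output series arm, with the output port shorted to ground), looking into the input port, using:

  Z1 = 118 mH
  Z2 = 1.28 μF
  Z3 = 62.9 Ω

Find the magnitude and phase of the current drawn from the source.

Step 1 — Angular frequency: ω = 2π·f = 2π·1000 = 6283 rad/s.
Step 2 — Component impedances:
  Z1: Z = jωL = j·6283·0.118 = 0 + j741.4 Ω
  Z2: Z = 1/(jωC) = -j/(ω·C) = 0 - j124.3 Ω
  Z3: Z = R = 62.9 Ω
Step 3 — With the output port shorted to ground, the output series arm Z2 runs from the junction to ground; the shunt arm Z3 also runs from the junction to ground. They appear in parallel: Z3 || Z2 = 50.08 - j25.34 Ω.
Step 4 — Series with input arm Z1: Z_in = Z1 + (Z3 || Z2) = 50.08 + j716.1 Ω = 717.8∠86.0° Ω.
Step 5 — Source phasor: V = 47.6∠45.0° V = 33.66 + j33.66 V.
Step 6 — Ohm's law: I = V / Z_total = (33.66 + j33.66) / (50.08 + j716.1) = 0.05005 - j0.0435 A.
Step 7 — Convert to polar: |I| = 0.06631 A, ∠I = -41.0°.

I = 0.06631∠-41.0° A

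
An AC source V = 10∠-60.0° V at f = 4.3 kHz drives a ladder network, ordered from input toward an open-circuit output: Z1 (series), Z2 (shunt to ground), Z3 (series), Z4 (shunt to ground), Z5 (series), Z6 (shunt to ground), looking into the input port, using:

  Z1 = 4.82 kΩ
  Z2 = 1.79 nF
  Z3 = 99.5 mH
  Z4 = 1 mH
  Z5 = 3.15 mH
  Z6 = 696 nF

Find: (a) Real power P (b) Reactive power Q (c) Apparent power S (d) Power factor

Step 1 — Angular frequency: ω = 2π·f = 2π·4300 = 2.702e+04 rad/s.
Step 2 — Component impedances:
  Z1: Z = R = 4820 Ω
  Z2: Z = 1/(jωC) = -j/(ω·C) = 0 - j2.068e+04 Ω
  Z3: Z = jωL = j·2.702e+04·0.0995 = 0 + j2688 Ω
  Z4: Z = jωL = j·2.702e+04·0.001 = 0 + j27.02 Ω
  Z5: Z = jωL = j·2.702e+04·0.00315 = 0 + j85.11 Ω
  Z6: Z = 1/(jωC) = -j/(ω·C) = 0 - j53.18 Ω
Step 3 — Ladder network (open output): work backward from the far end, alternating series and parallel combinations. Z_in = 4820 + j3109 Ω = 5736∠32.8° Ω.
Step 4 — Source phasor: V = 10∠-60.0° V = 5 - j8.66 V.
Step 5 — Current: I = V / Z = -8.595e-05 - j0.001741 A = 0.001743∠-92.8° A.
Step 6 — Complex power: S = V·I* = 0.01465 + j0.009451 VA.
Step 7 — Real power: P = Re(S) = 0.01465 W.
Step 8 — Reactive power: Q = Im(S) = 0.009451 VAR.
Step 9 — Apparent power: |S| = 0.01743 VA.
Step 10 — Power factor: PF = P/|S| = 0.8403 (lagging).

(a) P = 0.01465 W  (b) Q = 0.009451 VAR  (c) S = 0.01743 VA  (d) PF = 0.8403 (lagging)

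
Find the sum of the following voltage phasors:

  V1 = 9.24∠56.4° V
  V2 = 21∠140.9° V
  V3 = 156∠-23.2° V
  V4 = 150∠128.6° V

Step 1 — Convert each phasor to rectangular form:
  V1 = 9.24·(cos(56.4°) + j·sin(56.4°)) = 5.113 + j7.696 V
  V2 = 21·(cos(140.9°) + j·sin(140.9°)) = -16.3 + j13.24 V
  V3 = 156·(cos(-23.2°) + j·sin(-23.2°)) = 143.4 - j61.45 V
  V4 = 150·(cos(128.6°) + j·sin(128.6°)) = -93.58 + j117.2 V
Step 2 — Sum components: V_total = 38.62 + j76.71 V.
Step 3 — Convert to polar: |V_total| = 85.89 V, ∠V_total = 63.3°.

V_total = 85.89∠63.3° V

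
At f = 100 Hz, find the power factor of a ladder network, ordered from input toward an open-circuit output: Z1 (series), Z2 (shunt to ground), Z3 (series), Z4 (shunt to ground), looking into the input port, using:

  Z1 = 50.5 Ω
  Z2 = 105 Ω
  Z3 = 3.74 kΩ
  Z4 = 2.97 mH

Step 1 — Angular frequency: ω = 2π·f = 2π·100 = 628.3 rad/s.
Step 2 — Component impedances:
  Z1: Z = R = 50.5 Ω
  Z2: Z = R = 105 Ω
  Z3: Z = R = 3740 Ω
  Z4: Z = jωL = j·628.3·0.00297 = 0 + j1.866 Ω
Step 3 — Ladder network (open output): work backward from the far end, alternating series and parallel combinations. Z_in = 152.6 + j0.001392 Ω = 152.6∠0.0° Ω.
Step 4 — Power factor: PF = cos(φ) = Re(Z)/|Z| = 152.6/152.6 = 1.
Step 5 — Type: Im(Z) = 0.001392 ⇒ lagging (phase φ = 0.0°).

PF = 1 (lagging, φ = 0.0°)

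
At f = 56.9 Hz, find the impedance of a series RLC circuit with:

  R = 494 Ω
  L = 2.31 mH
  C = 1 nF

Step 1 — Angular frequency: ω = 2π·f = 2π·56.9 = 357.5 rad/s.
Step 2 — Component impedances:
  R: Z = R = 494 Ω
  L: Z = jωL = j·357.5·0.00231 = 0 + j0.8259 Ω
  C: Z = 1/(jωC) = -j/(ω·C) = 0 - j2.797e+06 Ω
Step 3 — Series combination: Z_total = R + L + C = 494 - j2.797e+06 Ω = 2.797e+06∠-90.0° Ω.

Z = 494 - j2.797e+06 Ω = 2.797e+06∠-90.0° Ω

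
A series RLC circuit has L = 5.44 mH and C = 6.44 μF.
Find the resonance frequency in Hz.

Step 1 — Resonance condition Im(Z)=0 gives ω₀ = 1/√(LC).
Step 2 — ω₀ = 1/√(0.00544·6.44e-06) = 5343 rad/s.
Step 3 — f₀ = ω₀/(2π) = 850.3 Hz.

f₀ = 850.3 Hz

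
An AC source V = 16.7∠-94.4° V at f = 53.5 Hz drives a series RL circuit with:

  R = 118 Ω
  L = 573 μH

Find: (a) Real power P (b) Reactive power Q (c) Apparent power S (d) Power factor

Step 1 — Angular frequency: ω = 2π·f = 2π·53.5 = 336.2 rad/s.
Step 2 — Component impedances:
  R: Z = R = 118 Ω
  L: Z = jωL = j·336.2·0.000573 = 0 + j0.1926 Ω
Step 3 — Series combination: Z_total = R + L = 118 + j0.1926 Ω = 118∠0.1° Ω.
Step 4 — Source phasor: V = 16.7∠-94.4° V = -1.281 - j16.65 V.
Step 5 — Current: I = V / Z = -0.01109 - j0.1411 A = 0.1415∠-94.5° A.
Step 6 — Complex power: S = V·I* = 2.363 + j0.003858 VA.
Step 7 — Real power: P = Re(S) = 2.363 W.
Step 8 — Reactive power: Q = Im(S) = 0.003858 VAR.
Step 9 — Apparent power: |S| = 2.363 VA.
Step 10 — Power factor: PF = P/|S| = 1 (lagging).

(a) P = 2.363 W  (b) Q = 0.003858 VAR  (c) S = 2.363 VA  (d) PF = 1 (lagging)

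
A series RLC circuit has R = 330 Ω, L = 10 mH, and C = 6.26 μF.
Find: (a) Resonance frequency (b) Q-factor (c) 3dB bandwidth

Step 1 — Resonance condition Im(Z)=0 gives ω₀ = 1/√(LC).
Step 2 — ω₀ = 1/√(0.01·6.26e-06) = 3997 rad/s.
Step 3 — f₀ = ω₀/(2π) = 636.1 Hz.
Step 4 — Series Q: Q = ω₀L/R = 3997·0.01/330 = 0.1211.
Step 5 — 3dB bandwidth: Δω = ω₀/Q = 3.3e+04 rad/s; BW = Δω/(2π) = 5252 Hz.

(a) f₀ = 636.1 Hz  (b) Q = 0.1211  (c) BW = 5252 Hz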